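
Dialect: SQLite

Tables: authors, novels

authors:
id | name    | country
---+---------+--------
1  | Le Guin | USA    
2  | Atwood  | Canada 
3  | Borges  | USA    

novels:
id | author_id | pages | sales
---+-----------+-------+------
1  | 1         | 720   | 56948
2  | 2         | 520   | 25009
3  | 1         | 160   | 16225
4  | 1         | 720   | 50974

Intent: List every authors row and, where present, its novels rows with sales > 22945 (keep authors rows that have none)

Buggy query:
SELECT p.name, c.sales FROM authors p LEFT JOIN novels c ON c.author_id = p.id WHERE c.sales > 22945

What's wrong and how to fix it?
Bug: A WHERE condition on the right-hand table after LEFT JOIN drops unmatched parents

Fix: Move the right-table condition into the ON clause so unmatched parents are kept

Corrected query:
SELECT p.name, c.sales FROM authors p LEFT JOIN novels c ON c.author_id = p.id AND c.sales > 22945

Result:
name    | sales
--------+------
Le Guin | 50974
Le Guin | 56948
Atwood  | 25009
Borges  | NULL 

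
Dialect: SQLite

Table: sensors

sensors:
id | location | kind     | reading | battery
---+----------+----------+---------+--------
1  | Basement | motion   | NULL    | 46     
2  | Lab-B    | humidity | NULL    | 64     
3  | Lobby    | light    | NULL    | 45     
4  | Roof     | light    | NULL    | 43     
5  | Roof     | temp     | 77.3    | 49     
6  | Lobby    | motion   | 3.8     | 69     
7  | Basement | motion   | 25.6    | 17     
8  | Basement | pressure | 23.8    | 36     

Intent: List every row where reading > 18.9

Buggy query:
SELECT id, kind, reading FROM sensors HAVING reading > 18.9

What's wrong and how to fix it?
Bug: This is a non-aggregate query (no GROUP BY, no aggregates), so in SQLite the HAVING clause is invalid here; a row-level condition belongs in WHERE

Fix: Use WHERE for row-level filtering

Corrected query:
SELECT id, kind, reading FROM sensors WHERE reading > 18.9

Result:
id | kind     | reading
---+----------+--------
5  | temp     | 77.3   
7  | motion   | 25.6   
8  | pressure | 23.8   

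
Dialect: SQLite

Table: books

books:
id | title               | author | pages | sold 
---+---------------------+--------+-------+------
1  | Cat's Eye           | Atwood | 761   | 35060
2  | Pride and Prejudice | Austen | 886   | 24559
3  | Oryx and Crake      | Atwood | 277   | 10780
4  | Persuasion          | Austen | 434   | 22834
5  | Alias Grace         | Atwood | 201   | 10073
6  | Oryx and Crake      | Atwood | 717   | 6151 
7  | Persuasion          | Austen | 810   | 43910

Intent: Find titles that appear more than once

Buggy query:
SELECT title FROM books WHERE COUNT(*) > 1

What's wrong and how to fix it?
Bug: WHERE can't reference COUNT(*); aggregates are computed after WHERE

Fix: GROUP BY title, then filter groups with HAVING COUNT(*) > 1

Corrected query:
SELECT title FROM books GROUP BY title HAVING COUNT(*) > 1

Result:
title         
--------------
Oryx and Crake
Persuasion    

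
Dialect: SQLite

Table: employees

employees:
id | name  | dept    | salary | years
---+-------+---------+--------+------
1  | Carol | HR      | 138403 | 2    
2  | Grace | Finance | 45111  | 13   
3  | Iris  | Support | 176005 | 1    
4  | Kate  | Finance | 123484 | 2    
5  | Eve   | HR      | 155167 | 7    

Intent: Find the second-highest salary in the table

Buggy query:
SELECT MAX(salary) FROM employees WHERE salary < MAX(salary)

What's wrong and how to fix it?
Bug: MAX(salary) on the right of the comparison is an aggregate-in-WHERE error

Fix: Put the inner MAX in a scalar subquery

Corrected query:
SELECT MAX(salary) FROM employees WHERE salary < (SELECT MAX(salary) FROM employees)

Result:
MAX(salary)
-----------
155167     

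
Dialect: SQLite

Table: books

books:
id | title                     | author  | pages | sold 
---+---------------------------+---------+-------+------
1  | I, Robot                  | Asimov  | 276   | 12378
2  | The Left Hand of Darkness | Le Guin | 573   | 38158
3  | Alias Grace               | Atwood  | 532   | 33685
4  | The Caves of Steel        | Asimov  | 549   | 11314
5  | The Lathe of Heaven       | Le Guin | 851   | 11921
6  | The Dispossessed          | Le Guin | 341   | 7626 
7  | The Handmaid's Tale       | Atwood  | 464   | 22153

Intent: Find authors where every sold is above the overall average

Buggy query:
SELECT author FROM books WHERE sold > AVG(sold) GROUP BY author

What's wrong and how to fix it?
Bug: WHERE evaluates per row before aggregation, so AVG() is unavailable

Fix: Compute the overall average in a scalar subquery and compare each group's MIN against it in HAVING

Corrected query:
SELECT author FROM books GROUP BY author HAVING MIN(sold) > (SELECT AVG(sold) FROM books)

Result:
author
------
Atwood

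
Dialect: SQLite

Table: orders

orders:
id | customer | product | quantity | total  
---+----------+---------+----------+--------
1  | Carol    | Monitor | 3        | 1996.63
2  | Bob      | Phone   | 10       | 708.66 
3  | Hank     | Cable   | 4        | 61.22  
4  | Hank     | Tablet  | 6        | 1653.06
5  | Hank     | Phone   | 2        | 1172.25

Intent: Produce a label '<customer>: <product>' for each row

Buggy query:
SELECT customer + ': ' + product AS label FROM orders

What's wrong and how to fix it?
Bug: '+' is numeric addition; on text columns SQLite converts them to 0 instead of concatenating

Fix: Replace + with || to concatenate text

Corrected query:
SELECT customer || ': ' || product AS label FROM orders

Result:
label         
--------------
Carol: Monitor
Bob: Phone    
Hank: Cable   
Hank: Tablet  
Hank: Phone   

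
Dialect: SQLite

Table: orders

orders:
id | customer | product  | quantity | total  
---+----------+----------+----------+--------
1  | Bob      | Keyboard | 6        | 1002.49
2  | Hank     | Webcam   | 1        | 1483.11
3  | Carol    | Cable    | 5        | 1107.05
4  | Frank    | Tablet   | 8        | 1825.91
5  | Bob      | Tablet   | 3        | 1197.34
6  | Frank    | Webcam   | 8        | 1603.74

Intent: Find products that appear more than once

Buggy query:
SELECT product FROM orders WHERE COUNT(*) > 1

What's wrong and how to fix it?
Bug: WHERE can't reference COUNT(*); aggregates are computed after WHERE

Fix: GROUP BY product, then filter groups with HAVING COUNT(*) > 1

Corrected query:
SELECT product FROM orders GROUP BY product HAVING COUNT(*) > 1

Result:
product
-------
Tablet 
Webcam 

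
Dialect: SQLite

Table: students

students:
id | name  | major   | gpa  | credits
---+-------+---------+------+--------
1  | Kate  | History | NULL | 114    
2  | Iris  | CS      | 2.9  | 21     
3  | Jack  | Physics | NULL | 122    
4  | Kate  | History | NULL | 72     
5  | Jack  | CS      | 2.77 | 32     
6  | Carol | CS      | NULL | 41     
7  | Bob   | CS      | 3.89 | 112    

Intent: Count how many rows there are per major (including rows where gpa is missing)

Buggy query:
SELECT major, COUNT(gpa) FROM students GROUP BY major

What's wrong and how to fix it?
Bug: COUNT(column) counts non-NULL values only; rows with NULL gpa aren't counted

Fix: Use COUNT(*) to count all rows regardless of NULL

Corrected query:
SELECT major, COUNT(*) FROM students GROUP BY major

Result:
major   | COUNT(*)
--------+---------
CS      | 4       
History | 2       
Physics | 1       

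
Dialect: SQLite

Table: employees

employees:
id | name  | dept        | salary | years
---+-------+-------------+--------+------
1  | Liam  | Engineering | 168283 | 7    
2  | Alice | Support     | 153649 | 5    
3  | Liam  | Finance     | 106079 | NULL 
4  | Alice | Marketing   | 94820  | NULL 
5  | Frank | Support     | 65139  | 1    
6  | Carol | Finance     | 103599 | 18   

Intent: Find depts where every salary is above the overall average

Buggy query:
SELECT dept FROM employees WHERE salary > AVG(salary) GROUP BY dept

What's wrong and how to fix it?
Bug: WHERE evaluates per row before aggregation, so AVG() is unavailable

Fix: Use a subquery for AVG and a HAVING MIN(...) filter so the condition holds for every row in the group

Corrected query:
SELECT dept FROM employees GROUP BY dept HAVING MIN(salary) > (SELECT AVG(salary) FROM employees)

Result:
dept       
-----------
Engineering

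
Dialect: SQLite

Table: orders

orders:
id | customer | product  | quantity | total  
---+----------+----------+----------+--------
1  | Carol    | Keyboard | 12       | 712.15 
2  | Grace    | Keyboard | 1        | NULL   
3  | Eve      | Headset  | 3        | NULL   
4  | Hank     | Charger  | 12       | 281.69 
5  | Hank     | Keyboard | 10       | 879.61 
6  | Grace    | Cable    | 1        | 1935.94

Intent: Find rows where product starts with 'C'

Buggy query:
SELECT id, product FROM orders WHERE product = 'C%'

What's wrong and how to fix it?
Bug: '=' compares the literal string including the % character; pattern matching needs LIKE

Fix: Use LIKE for wildcard pattern matching

Corrected query:
SELECT id, product FROM orders WHERE product LIKE 'C%'

Result:
id | product
---+--------
4  | Charger
6  | Cable  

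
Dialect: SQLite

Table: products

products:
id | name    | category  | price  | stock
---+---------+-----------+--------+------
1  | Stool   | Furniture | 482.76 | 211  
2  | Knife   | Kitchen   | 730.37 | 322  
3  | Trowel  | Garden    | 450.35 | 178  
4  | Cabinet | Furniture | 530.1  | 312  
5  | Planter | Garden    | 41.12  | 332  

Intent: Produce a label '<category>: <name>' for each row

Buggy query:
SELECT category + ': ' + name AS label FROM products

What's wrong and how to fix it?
Bug: SQLite uses || for string concatenation; + coerces text to numbers (yielding 0)

Fix: Use the || operator for string concatenation

Corrected query:
SELECT category || ': ' || name AS label FROM products

Result:
label             
------------------
Furniture: Stool  
Kitchen: Knife    
Garden: Trowel    
Furniture: Cabinet
Garden: Planter   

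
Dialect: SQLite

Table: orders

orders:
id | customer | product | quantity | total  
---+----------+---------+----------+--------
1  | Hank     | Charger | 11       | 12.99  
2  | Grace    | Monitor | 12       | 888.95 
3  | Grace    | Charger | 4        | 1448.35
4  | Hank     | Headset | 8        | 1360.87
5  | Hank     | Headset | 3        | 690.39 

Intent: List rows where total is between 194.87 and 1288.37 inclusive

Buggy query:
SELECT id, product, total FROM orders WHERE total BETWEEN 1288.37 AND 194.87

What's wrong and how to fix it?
Bug: BETWEEN expects the lower bound first; with 1288.37 AND 194.87 the range is empty

Fix: Write BETWEEN 194.87 AND 1288.37

Corrected query:
SELECT id, product, total FROM orders WHERE total BETWEEN 194.87 AND 1288.37

Result:
id | product | total 
---+---------+-------
2  | Monitor | 888.95
5  | Headset | 690.39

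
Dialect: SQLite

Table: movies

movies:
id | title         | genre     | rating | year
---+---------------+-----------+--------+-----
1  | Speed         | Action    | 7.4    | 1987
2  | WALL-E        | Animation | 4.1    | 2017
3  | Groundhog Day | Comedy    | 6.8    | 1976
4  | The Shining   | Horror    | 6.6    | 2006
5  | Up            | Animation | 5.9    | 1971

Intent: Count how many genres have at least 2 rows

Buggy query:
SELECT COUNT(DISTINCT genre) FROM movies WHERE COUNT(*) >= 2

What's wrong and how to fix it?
Bug: WHERE filters individual rows, not groups, so a group-level COUNT is invalid there

Fix: Group first with HAVING COUNT(*) >= 2, then COUNT the resulting groups

Corrected query:
SELECT COUNT(*) FROM (SELECT genre FROM movies GROUP BY genre HAVING COUNT(*) >= 2)

Result:
COUNT(*)
--------
1       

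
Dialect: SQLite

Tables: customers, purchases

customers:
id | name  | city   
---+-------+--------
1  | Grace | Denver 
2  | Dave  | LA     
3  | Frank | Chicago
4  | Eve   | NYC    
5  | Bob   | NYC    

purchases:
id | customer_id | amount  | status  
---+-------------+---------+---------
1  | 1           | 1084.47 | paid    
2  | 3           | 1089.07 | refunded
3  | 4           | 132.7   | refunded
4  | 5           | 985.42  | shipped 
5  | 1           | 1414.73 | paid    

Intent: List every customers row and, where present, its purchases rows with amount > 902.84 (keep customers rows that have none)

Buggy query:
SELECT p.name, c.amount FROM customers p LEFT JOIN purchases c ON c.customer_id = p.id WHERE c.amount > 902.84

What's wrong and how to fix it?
Bug: A WHERE condition on the right-hand table after LEFT JOIN drops unmatched parents

Fix: Move the right-table condition into the ON clause so unmatched parents are kept

Corrected query:
SELECT p.name, c.amount FROM customers p LEFT JOIN purchases c ON c.customer_id = p.id AND c.amount > 902.84

Result:
name  | amount 
------+--------
Grace | 1084.47
Grace | 1414.73
Dave  | NULL   
Frank | 1089.07
Eve   | NULL   
Bob   | 985.42 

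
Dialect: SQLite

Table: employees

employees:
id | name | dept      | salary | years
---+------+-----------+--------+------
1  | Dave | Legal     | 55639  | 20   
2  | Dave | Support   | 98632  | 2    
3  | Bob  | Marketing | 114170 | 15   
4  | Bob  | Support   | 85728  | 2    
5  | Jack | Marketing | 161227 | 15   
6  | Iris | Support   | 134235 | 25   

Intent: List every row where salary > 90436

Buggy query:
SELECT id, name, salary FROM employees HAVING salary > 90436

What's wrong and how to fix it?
Bug: This is a non-aggregate query (no GROUP BY, no aggregates), so in SQLite the HAVING clause is invalid here; a row-level condition belongs in WHERE

Fix: Replace HAVING with WHERE since the condition applies to individual rows

Corrected query:
SELECT id, name, salary FROM employees WHERE salary > 90436

Result:
id | name | salary
---+------+-------
2  | Dave | 98632 
3  | Bob  | 114170
5  | Jack | 161227
6  | Iris | 134235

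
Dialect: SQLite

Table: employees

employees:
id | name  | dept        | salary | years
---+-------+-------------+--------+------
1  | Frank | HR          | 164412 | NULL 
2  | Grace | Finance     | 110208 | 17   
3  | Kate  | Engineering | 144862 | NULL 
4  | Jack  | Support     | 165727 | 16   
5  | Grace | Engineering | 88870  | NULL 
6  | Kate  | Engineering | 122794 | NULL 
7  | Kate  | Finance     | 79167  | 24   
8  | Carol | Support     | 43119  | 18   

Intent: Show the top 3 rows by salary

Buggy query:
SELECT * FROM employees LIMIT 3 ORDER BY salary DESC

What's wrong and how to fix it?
Bug: ORDER BY cannot follow LIMIT; LIMIT is the final clause

Fix: Sort with ORDER BY, then apply LIMIT

Corrected query:
SELECT * FROM employees ORDER BY salary DESC LIMIT 3

Result:
id | name  | dept        | salary | years
---+-------+-------------+--------+------
4  | Jack  | Support     | 165727 | 16   
1  | Frank | HR          | 164412 | NULL 
3  | Kate  | Engineering | 144862 | NULL 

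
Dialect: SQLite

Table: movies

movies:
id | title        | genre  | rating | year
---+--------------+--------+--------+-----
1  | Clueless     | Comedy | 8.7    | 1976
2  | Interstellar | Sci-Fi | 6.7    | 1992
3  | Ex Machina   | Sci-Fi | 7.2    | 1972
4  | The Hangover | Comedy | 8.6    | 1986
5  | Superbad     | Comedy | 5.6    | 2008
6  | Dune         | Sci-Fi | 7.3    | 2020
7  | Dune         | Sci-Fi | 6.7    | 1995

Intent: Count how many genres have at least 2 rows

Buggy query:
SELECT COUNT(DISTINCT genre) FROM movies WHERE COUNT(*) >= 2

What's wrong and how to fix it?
Bug: WHERE filters individual rows, not groups, so a group-level COUNT is invalid there

Fix: Group first with HAVING COUNT(*) >= 2, then COUNT the resulting groups

Corrected query:
SELECT COUNT(*) FROM (SELECT genre FROM movies GROUP BY genre HAVING COUNT(*) >= 2)

Result:
COUNT(*)
--------
2       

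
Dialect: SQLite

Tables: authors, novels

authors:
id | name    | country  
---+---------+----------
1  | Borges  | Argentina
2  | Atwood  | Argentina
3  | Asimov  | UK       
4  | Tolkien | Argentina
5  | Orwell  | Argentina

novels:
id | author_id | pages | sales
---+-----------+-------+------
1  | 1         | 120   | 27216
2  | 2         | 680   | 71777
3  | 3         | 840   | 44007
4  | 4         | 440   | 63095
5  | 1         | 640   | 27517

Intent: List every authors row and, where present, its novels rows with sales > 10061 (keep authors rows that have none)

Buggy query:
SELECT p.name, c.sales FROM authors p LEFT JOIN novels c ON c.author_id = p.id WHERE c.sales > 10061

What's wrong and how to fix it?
Bug: Filtering c.sales in WHERE discards the NULL rows produced by LEFT JOIN, turning it into an inner join

Fix: Move the right-table condition into the ON clause so unmatched parents are kept

Corrected query:
SELECT p.name, c.sales FROM authors p LEFT JOIN novels c ON c.author_id = p.id AND c.sales > 10061

Result:
name    | sales
--------+------
Borges  | 27216
Borges  | 27517
Atwood  | 71777
Asimov  | 44007
Tolkien | 63095
Orwell  | NULL 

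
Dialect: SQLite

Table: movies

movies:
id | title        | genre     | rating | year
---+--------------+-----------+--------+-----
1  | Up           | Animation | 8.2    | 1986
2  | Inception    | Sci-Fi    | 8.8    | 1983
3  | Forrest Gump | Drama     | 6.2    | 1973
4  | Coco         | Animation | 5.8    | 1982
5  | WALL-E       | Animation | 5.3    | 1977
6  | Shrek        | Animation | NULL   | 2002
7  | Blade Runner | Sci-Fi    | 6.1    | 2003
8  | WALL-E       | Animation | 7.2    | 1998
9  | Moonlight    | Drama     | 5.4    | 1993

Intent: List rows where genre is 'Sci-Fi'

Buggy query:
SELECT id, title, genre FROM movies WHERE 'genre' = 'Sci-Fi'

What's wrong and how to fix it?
Bug: 'genre' in single quotes is a string literal, not the column; the comparison is literal-vs-literal and never true

Fix: Reference the column as genre without single quotes

Corrected query:
SELECT id, title, genre FROM movies WHERE genre = 'Sci-Fi'

Result:
id | title        | genre 
---+--------------+-------
2  | Inception    | Sci-Fi
7  | Blade Runner | Sci-Fi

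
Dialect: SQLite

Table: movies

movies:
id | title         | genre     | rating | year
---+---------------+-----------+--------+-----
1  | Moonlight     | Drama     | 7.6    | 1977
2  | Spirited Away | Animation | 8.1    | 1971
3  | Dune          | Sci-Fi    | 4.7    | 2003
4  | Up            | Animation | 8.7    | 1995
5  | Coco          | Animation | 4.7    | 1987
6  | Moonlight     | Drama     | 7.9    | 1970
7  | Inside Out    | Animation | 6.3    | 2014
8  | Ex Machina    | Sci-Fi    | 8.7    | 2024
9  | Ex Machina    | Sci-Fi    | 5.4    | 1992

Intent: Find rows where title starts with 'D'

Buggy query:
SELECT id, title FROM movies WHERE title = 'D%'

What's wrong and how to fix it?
Bug: Wildcards only work with LIKE; '=' treats '%' as a literal character

Fix: Use LIKE for wildcard pattern matching

Corrected query:
SELECT id, title FROM movies WHERE title LIKE 'D%'

Result:
id | title
---+------
3  | Dune 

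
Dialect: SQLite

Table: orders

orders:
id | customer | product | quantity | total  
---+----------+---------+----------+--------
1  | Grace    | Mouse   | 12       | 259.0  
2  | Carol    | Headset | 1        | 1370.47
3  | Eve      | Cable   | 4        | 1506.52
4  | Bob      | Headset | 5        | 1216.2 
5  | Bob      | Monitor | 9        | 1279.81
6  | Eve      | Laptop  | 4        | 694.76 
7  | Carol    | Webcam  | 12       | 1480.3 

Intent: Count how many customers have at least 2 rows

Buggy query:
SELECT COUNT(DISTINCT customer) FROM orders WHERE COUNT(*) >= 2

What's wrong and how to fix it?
Bug: COUNT(*) cannot appear in WHERE; the per-group count doesn't exist yet

Fix: Use a subquery that GROUPs and filters with HAVING, then count its rows

Corrected query:
SELECT COUNT(*) FROM (SELECT customer FROM orders GROUP BY customer HAVING COUNT(*) >= 2)

Result:
COUNT(*)
--------
3       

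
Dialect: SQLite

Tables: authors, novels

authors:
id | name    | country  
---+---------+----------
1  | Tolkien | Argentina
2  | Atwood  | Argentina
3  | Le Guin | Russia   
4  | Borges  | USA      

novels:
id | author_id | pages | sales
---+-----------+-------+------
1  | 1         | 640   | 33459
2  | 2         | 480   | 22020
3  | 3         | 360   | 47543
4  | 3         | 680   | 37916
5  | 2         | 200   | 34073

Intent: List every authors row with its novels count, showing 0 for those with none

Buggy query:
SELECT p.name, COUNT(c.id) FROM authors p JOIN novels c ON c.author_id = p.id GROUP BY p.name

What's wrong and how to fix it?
Bug: INNER JOIN drops authors rows that have no matching novels rows

Fix: Use LEFT JOIN so parents without children still appear (COUNT(c.id) gives 0)

Corrected query:
SELECT p.name, COUNT(c.id) FROM authors p LEFT JOIN novels c ON c.author_id = p.id GROUP BY p.name

Result:
name    | COUNT(c.id)
--------+------------
Atwood  | 2          
Borges  | 0          
Le Guin | 2          
Tolkien | 1          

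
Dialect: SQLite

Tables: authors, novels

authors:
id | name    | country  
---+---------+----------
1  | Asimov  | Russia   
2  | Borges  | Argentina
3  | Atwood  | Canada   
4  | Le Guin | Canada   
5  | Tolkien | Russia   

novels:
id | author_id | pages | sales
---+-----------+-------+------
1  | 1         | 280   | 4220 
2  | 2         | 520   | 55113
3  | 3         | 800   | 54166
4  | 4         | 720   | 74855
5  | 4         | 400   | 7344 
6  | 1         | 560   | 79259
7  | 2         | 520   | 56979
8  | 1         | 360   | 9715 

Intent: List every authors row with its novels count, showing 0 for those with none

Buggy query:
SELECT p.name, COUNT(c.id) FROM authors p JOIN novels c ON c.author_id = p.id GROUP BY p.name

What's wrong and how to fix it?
Bug: An inner join excludes parents with zero children

Fix: Use LEFT JOIN so parents without children still appear (COUNT(c.id) gives 0)

Corrected query:
SELECT p.name, COUNT(c.id) FROM authors p LEFT JOIN novels c ON c.author_id = p.id GROUP BY p.name

Result:
name    | COUNT(c.id)
--------+------------
Asimov  | 3          
Atwood  | 1          
Borges  | 2          
Le Guin | 2          
Tolkien | 0          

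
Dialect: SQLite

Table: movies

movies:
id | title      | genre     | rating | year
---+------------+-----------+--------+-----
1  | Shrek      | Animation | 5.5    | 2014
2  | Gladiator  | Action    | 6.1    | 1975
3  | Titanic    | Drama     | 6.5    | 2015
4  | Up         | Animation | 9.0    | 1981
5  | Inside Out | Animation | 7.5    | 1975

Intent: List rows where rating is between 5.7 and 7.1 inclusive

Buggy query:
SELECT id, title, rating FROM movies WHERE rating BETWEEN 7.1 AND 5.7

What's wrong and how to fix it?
Bug: BETWEEN expects the lower bound first; with 7.1 AND 5.7 the range is empty

Fix: Write BETWEEN 5.7 AND 7.1

Corrected query:
SELECT id, title, rating FROM movies WHERE rating BETWEEN 5.7 AND 7.1

Result:
id | title     | rating
---+-----------+-------
2  | Gladiator | 6.1   
3  | Titanic   | 6.5   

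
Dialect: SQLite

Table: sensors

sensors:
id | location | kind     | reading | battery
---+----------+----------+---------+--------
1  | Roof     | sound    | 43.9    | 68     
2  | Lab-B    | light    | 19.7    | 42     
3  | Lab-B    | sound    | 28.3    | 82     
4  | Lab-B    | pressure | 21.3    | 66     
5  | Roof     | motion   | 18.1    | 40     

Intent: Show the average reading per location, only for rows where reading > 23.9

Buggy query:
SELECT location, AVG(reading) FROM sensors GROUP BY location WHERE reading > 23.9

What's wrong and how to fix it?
Bug: WHERE cannot follow GROUP BY

Fix: Move the WHERE clause before GROUP BY

Corrected query:
SELECT location, AVG(reading) FROM sensors WHERE reading > 23.9 GROUP BY location

Result:
location | AVG(reading)
---------+-------------
Lab-B    | 28.3        
Roof     | 43.9        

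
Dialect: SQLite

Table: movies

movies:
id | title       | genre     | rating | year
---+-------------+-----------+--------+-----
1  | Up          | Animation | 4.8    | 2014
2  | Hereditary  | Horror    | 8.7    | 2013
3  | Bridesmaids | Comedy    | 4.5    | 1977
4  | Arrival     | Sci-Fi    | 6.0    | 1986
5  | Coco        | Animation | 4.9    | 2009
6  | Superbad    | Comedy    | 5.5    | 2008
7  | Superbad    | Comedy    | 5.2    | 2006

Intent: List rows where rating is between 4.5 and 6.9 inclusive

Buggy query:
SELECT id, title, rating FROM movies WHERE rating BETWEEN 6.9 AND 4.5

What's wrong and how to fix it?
Bug: BETWEEN expects the lower bound first; with 6.9 AND 4.5 the range is empty

Fix: Write BETWEEN 4.5 AND 6.9

Corrected query:
SELECT id, title, rating FROM movies WHERE rating BETWEEN 4.5 AND 6.9

Result:
id | title       | rating
---+-------------+-------
1  | Up          | 4.8   
3  | Bridesmaids | 4.5   
4  | Arrival     | 6     
5  | Coco        | 4.9   
6  | Superbad    | 5.5   
7  | Superbad    | 5.2   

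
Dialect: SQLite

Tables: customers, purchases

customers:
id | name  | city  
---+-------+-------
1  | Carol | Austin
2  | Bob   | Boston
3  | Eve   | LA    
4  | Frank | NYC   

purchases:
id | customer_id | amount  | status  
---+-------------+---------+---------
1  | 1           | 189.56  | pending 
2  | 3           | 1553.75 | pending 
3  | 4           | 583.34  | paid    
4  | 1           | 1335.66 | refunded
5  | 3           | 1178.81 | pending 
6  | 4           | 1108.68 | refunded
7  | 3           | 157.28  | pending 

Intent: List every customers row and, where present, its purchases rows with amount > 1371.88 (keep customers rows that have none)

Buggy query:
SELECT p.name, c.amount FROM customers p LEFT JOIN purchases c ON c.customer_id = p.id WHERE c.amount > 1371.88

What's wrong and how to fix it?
Bug: A WHERE condition on the right-hand table after LEFT JOIN drops unmatched parents

Fix: Put 'c.amount > 1371.88' in the JOIN's ON clause instead of WHERE

Corrected query:
SELECT p.name, c.amount FROM customers p LEFT JOIN purchases c ON c.customer_id = p.id AND c.amount > 1371.88

Result:
name  | amount 
------+--------
Carol | NULL   
Bob   | NULL   
Eve   | 1553.75
Frank | NULL   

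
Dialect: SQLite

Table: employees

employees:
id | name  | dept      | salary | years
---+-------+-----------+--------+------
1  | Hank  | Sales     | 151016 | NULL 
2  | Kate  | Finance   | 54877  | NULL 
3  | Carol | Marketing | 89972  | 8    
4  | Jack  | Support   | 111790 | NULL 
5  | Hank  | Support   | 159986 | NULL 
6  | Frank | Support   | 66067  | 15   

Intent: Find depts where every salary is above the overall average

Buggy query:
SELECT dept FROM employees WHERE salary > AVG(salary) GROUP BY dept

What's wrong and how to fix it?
Bug: AVG() is an aggregate; it can't sit directly in WHERE

Fix: Use a subquery for AVG and a HAVING MIN(...) filter so the condition holds for every row in the group

Corrected query:
SELECT dept FROM employees GROUP BY dept HAVING MIN(salary) > (SELECT AVG(salary) FROM employees)

Result:
dept 
-----
Sales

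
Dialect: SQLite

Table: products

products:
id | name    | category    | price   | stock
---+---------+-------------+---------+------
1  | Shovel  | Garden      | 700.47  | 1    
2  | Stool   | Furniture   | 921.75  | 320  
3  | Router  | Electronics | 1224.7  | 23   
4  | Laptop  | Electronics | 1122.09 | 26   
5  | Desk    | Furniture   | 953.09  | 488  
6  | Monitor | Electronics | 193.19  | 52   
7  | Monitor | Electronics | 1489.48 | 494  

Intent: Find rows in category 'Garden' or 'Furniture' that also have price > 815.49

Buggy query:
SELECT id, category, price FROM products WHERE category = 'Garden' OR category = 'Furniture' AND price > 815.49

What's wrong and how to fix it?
Bug: AND binds tighter than OR, so this parses as category = 'Garden' OR (category = 'Furniture' AND price > 815.49)

Fix: Add parentheses around the OR so the AND applies to both alternatives

Corrected query:
SELECT id, category, price FROM products WHERE (category = 'Garden' OR category = 'Furniture') AND price > 815.49

Result:
id | category  | price 
---+-----------+-------
2  | Furniture | 921.75
5  | Furniture | 953.09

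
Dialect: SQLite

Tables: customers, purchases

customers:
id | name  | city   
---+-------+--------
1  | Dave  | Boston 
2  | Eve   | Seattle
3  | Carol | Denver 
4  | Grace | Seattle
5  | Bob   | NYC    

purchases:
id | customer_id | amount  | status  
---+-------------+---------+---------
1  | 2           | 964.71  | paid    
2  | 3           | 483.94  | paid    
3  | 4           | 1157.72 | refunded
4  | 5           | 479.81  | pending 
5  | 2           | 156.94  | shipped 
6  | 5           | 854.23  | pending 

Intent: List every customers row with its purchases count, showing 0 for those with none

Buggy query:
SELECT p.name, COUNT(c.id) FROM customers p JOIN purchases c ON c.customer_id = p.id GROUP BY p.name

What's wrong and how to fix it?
Bug: An inner join excludes parents with zero children

Fix: Switch to LEFT JOIN to retain unmatched parent rows

Corrected query:
SELECT p.name, COUNT(c.id) FROM customers p LEFT JOIN purchases c ON c.customer_id = p.id GROUP BY p.name

Result:
name  | COUNT(c.id)
------+------------
Bob   | 2          
Carol | 1          
Dave  | 0          
Eve   | 2          
Grace | 1          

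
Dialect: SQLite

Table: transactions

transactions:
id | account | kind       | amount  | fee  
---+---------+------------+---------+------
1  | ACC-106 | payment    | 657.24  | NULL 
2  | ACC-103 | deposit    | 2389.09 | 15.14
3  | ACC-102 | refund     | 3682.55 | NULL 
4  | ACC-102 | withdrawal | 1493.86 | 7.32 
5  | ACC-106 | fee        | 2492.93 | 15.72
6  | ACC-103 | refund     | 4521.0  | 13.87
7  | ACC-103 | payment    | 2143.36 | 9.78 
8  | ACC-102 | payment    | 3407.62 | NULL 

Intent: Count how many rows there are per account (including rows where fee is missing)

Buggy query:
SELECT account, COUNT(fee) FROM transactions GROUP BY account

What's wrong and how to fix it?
Bug: COUNT(fee) skips NULLs, so groups with missing fee are undercounted

Fix: Replace COUNT(fee) with COUNT(*)

Corrected query:
SELECT account, COUNT(*) FROM transactions GROUP BY account

Result:
account | COUNT(*)
--------+---------
ACC-102 | 3       
ACC-103 | 3       
ACC-106 | 2       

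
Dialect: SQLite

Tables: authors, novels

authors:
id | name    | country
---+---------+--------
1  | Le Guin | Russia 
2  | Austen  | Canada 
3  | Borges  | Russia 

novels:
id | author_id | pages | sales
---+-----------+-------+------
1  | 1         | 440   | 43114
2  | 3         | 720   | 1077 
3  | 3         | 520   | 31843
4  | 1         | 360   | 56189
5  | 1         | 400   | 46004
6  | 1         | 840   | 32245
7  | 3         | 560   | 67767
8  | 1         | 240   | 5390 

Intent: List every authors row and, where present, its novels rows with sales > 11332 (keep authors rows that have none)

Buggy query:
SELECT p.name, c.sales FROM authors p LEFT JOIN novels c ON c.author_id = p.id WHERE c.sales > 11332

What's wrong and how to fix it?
Bug: A WHERE condition on the right-hand table after LEFT JOIN drops unmatched parents

Fix: Put 'c.sales > 11332' in the JOIN's ON clause instead of WHERE

Corrected query:
SELECT p.name, c.sales FROM authors p LEFT JOIN novels c ON c.author_id = p.id AND c.sales > 11332

Result:
name    | sales
--------+------
Le Guin | 32245
Le Guin | 43114
Le Guin | 46004
Le Guin | 56189
Austen  | NULL 
Borges  | 31843
Borges  | 67767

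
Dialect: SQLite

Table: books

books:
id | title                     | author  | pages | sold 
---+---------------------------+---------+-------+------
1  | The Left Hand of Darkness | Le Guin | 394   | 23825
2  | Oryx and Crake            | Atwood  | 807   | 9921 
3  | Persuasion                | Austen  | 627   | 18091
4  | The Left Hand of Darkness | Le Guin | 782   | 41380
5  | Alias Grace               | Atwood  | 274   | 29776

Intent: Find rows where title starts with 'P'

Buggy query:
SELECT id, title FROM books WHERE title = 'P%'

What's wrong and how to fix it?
Bug: '=' compares the literal string including the % character; pattern matching needs LIKE

Fix: Replace '=' with LIKE so 'P%' is treated as a pattern

Corrected query:
SELECT id, title FROM books WHERE title LIKE 'P%'

Result:
id | title     
---+-----------
3  | Persuasion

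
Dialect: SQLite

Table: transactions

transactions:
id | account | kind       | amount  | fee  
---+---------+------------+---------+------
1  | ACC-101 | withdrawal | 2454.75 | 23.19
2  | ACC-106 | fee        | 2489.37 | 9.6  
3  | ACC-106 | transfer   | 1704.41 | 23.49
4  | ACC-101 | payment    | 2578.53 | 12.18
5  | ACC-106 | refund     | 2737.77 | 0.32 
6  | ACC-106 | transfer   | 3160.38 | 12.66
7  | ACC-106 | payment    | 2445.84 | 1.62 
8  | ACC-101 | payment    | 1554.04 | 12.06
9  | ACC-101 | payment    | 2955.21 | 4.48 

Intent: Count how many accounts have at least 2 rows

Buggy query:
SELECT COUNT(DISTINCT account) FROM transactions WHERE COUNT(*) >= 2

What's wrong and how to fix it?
Bug: COUNT(*) cannot appear in WHERE; the per-group count doesn't exist yet

Fix: Use a subquery that GROUPs and filters with HAVING, then count its rows

Corrected query:
SELECT COUNT(*) FROM (SELECT account FROM transactions GROUP BY account HAVING COUNT(*) >= 2)

Result:
COUNT(*)
--------
2       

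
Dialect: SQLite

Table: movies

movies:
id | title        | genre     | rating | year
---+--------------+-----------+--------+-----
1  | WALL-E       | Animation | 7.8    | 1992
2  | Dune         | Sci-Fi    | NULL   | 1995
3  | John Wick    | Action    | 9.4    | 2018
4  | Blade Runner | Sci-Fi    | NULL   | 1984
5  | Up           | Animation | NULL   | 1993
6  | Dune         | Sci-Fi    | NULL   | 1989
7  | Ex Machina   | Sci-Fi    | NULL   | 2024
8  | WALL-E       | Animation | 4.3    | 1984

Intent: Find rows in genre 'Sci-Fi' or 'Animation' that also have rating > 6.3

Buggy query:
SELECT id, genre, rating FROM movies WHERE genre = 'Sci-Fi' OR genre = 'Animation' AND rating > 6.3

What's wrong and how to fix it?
Bug: Without parentheses, AND is evaluated before OR, so the rating filter only applies to the 'Animation' branch

Fix: Group the OR with parentheses (or use IN), then AND the threshold

Corrected query:
SELECT id, genre, rating FROM movies WHERE (genre = 'Sci-Fi' OR genre = 'Animation') AND rating > 6.3

Result:
id | genre     | rating
---+-----------+-------
1  | Animation | 7.8   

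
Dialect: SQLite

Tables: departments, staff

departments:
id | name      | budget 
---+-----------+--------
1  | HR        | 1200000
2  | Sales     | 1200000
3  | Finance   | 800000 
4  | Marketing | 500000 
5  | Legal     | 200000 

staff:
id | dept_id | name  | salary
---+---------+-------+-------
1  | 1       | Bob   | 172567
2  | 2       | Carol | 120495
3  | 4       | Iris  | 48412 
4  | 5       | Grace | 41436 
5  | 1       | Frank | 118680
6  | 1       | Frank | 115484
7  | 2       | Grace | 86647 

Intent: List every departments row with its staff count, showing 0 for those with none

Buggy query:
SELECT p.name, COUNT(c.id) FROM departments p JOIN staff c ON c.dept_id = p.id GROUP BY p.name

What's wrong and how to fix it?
Bug: An inner join excludes parents with zero children

Fix: Use LEFT JOIN so parents without children still appear (COUNT(c.id) gives 0)

Corrected query:
SELECT p.name, COUNT(c.id) FROM departments p LEFT JOIN staff c ON c.dept_id = p.id GROUP BY p.name

Result:
name      | COUNT(c.id)
----------+------------
Finance   | 0          
HR        | 3          
Legal     | 1          
Marketing | 1          
Sales     | 2          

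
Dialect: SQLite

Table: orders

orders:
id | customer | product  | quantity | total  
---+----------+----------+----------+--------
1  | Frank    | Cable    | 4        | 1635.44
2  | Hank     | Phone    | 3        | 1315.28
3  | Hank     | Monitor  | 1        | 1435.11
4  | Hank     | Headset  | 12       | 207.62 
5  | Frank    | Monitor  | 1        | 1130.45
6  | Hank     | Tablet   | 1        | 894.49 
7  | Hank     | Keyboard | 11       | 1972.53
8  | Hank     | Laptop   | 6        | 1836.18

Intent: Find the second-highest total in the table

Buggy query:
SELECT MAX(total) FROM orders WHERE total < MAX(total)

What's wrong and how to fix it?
Bug: MAX(total) on the right of the comparison is an aggregate-in-WHERE error

Fix: Compute the overall MAX in a subquery, then take MAX of rows below it

Corrected query:
SELECT MAX(total) FROM orders WHERE total < (SELECT MAX(total) FROM orders)

Result:
MAX(total)
----------
1836.18   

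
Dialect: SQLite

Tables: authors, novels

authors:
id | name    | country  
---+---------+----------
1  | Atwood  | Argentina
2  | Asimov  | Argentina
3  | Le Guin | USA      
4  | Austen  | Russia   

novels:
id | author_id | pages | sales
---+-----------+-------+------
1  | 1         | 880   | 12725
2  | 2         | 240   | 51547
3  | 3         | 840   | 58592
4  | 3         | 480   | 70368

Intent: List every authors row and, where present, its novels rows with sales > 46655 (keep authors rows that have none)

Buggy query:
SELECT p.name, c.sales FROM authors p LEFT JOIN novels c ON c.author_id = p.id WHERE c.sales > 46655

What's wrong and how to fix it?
Bug: Filtering c.sales in WHERE discards the NULL rows produced by LEFT JOIN, turning it into an inner join

Fix: Move the right-table condition into the ON clause so unmatched parents are kept

Corrected query:
SELECT p.name, c.sales FROM authors p LEFT JOIN novels c ON c.author_id = p.id AND c.sales > 46655

Result:
name    | sales
--------+------
Atwood  | NULL 
Asimov  | 51547
Le Guin | 58592
Le Guin | 70368
Austen  | NULL 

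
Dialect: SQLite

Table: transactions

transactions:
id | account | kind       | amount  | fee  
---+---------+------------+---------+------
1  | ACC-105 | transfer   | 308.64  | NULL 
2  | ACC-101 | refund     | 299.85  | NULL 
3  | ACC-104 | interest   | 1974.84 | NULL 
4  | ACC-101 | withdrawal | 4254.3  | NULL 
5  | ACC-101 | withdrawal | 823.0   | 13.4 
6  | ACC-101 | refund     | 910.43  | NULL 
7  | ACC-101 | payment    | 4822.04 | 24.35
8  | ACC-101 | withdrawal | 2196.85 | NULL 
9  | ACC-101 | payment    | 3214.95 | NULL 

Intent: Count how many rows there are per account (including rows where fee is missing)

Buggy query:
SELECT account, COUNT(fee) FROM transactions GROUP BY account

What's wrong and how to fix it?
Bug: COUNT(column) counts non-NULL values only; rows with NULL fee aren't counted

Fix: Use COUNT(*) to count all rows regardless of NULL

Corrected query:
SELECT account, COUNT(*) FROM transactions GROUP BY account

Result:
account | COUNT(*)
--------+---------
ACC-101 | 7       
ACC-104 | 1       
ACC-105 | 1       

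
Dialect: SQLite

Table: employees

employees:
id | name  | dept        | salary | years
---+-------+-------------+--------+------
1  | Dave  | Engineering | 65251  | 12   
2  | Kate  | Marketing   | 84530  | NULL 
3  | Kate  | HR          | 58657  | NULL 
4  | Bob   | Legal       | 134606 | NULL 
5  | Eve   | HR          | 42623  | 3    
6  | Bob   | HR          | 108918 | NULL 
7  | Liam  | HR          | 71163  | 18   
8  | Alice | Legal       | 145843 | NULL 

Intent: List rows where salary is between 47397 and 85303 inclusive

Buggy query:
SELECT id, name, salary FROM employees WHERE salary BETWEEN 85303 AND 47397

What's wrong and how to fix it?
Bug: BETWEEN expects the lower bound first; with 85303 AND 47397 the range is empty

Fix: Swap the bounds so the smaller value comes first

Corrected query:
SELECT id, name, salary FROM employees WHERE salary BETWEEN 47397 AND 85303

Result:
id | name | salary
---+------+-------
1  | Dave | 65251 
2  | Kate | 84530 
3  | Kate | 58657 
7  | Liam | 71163 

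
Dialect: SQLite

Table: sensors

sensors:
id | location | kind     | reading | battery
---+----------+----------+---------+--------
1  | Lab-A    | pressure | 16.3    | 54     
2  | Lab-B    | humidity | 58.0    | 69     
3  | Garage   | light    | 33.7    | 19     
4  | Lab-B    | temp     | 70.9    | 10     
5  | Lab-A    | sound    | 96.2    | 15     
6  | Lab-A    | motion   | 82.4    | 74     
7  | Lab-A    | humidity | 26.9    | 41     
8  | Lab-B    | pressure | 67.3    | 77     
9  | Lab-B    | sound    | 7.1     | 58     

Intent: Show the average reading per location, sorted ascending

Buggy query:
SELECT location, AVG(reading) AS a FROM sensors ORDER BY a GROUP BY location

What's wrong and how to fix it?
Bug: GROUP BY must precede ORDER BY

Fix: Move ORDER BY to the end, after GROUP BY

Corrected query:
SELECT location, AVG(reading) AS a FROM sensors GROUP BY location ORDER BY a

Result:
location | a     
---------+-------
Garage   | 33.7  
Lab-B    | 50.825
Lab-A    | 55.45 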